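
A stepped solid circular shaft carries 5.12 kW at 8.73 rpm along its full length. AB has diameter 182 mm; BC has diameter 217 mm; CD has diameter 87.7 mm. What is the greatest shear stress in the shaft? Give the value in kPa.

ω = 2π·8.73/60 = 0.9142 rad/s, so T = P/ω = 5.12×10³ / 0.9142 = 5601 N·m.
Under the same torque, τ_max = 16T/(πd³) is largest where d is smallest — segment CD (d = 87.7 mm).
τ_max = 16·5601/(π·(0.0877)³) = 4.229×10^7 Pa.

42300 kPa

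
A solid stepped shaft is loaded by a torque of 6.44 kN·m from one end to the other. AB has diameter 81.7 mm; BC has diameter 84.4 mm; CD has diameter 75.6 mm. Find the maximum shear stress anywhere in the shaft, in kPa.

Under the same torque, τ_max = 16T/(πd³) is largest where d is smallest — segment CD (d = 75.6 mm).
τ_max = 16·6440/(π·(0.0756)³) = 7.591×10^7 Pa.

75900 kPa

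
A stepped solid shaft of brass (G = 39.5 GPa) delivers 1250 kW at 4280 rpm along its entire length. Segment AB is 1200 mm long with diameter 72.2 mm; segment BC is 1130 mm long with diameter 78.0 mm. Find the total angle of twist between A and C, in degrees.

ω = 2π·4280/60 = 448.2 rad/s, so T = P/ω = 1250×10³ / 448.2 = 2789 N·m.
J_AB = π(0.0722)⁴/32 = 2.67×10^-6 m⁴; J_BC = π(0.0780)⁴/32 = 3.63×10^-6 m⁴.
θ = (T/G)·Σ L_i/J_i = (2789/39.5×10⁹)·(1.20/2.67×10^-6 + 1.13/3.63×10^-6) = 0.05371 rad.

3.08°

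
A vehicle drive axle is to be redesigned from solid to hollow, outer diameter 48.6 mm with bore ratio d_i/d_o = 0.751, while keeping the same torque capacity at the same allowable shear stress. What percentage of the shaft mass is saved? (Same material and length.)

Equal τ_max and T ⇒ the solid shaft needs d_s³ = d_o³(1−k⁴), so d_s = 48.6·(1−0.751⁴)^(1/3) = 42.78 mm.
Area ratio A_h/A_s = d_o²(1−k²)/d_s² = (1−k²)/(1−k⁴)^(2/3) = 0.5628.
Mass saving = 1 − 0.5628 = 43.7 %.

43.7 %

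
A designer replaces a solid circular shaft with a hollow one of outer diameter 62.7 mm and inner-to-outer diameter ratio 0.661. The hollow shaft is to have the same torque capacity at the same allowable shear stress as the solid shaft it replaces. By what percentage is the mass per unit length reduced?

Equal τ_max and T ⇒ the solid shaft needs d_s³ = d_o³(1−k⁴), so d_s = 62.7·(1−0.661⁴)^(1/3) = 58.43 mm.
Area ratio A_h/A_s = d_o²(1−k²)/d_s² = (1−k²)/(1−k⁴)^(2/3) = 0.6485.
Mass saving = 1 − 0.6485 = 35.2 %.

35.2 %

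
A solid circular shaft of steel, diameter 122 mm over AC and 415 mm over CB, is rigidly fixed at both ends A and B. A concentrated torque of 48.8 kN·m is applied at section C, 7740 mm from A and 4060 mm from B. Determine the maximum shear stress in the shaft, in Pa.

Compatibility: T_A·a/J_AC = T_B·b/J_CB with T_A + T_B = T₀.
J_AC = 2.17×10^-5 m⁴, J_CB = 2.91×10^-3 m⁴, so T_A = T₀·(J_AC/a)/((J_AC/a)+(J_CB/b)) = 190.4 N·m, T_B = 48610 N·m.
τ in each portion: τ_AC = 5.34×10^5 Pa, τ_CB = 3.46×10^6 Pa; maximum is in CB.
τ_max = T_CB·r/J = 48610·0.207/2.91×10^-3 = 3.464×10^6 Pa.

3.46e6 Pa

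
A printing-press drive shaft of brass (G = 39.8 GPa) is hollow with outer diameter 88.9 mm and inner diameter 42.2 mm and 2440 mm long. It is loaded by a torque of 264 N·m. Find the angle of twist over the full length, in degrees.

J = π(d_o⁴ − d_i⁴)/32 = π(0.0889⁴ − 0.0422⁴)/32 = 5.821×10^-6 m⁴.
θ = T·L/(G·J) = 264.0 × 2.44 / (39.8×10⁹ × 5.821×10^-6) = 2.781×10^-3 rad.

0.159°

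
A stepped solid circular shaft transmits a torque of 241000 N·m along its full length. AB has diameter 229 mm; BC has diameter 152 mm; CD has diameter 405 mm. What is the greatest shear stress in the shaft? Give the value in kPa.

350000 kPa

Under the same torque, τ_max = 16T/(πd³) is largest where d is smallest — segment BC (d = 152 mm).
τ_max = 16·241000/(π·(0.152)³) = 3.495×10^8 Pa.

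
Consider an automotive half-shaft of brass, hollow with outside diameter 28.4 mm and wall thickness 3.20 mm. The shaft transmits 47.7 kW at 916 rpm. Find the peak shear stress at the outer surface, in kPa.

173000 kPa

ω = 2π·916/60 = 95.92 rad/s, so T = P/ω = 47.7×10³ / 95.92 = 497.3 N·m.
J = π(d_o⁴ − d_i⁴)/32 = π(0.0284⁴ − 0.0220⁴)/32 = 4.087×10^-8 m⁴.
τ_max = T·r/J = 497.3 × 0.0142 / 4.087×10^-8 = 1.728×10^8 Pa.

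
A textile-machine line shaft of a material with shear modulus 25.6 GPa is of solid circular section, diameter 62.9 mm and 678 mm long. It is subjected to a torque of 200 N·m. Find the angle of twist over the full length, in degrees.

0.197°

J = πd⁴/32 = π(0.0629)⁴/32 = 1.537×10^-6 m⁴.
θ = T·L/(G·J) = 200.0 × 0.678 / (25.6×10⁹ × 1.537×10^-6) = 3.447×10^-3 rad.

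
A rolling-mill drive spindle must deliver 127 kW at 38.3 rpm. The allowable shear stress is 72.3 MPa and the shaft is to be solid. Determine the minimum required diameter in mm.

131 mm

ω = 2π·38.3/60 = 4.011 rad/s, so T = P/ω = 127×10³ / 4.011 = 31660 N·m.
For a solid shaft τ_max = 16T/(πd³), so d = (16T/(π τ_allow))^(1/3) = (16·31660/(π·7.23×10^7))^(1/3) = 0.1307 m.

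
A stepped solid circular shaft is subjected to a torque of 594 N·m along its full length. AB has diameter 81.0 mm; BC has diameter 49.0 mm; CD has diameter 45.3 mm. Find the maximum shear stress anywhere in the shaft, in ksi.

4.72 ksi

Under the same torque, τ_max = 16T/(πd³) is largest where d is smallest — segment CD (d = 45.3 mm).
τ_max = 16·594.0/(π·(0.0453)³) = 3.254×10^7 Pa.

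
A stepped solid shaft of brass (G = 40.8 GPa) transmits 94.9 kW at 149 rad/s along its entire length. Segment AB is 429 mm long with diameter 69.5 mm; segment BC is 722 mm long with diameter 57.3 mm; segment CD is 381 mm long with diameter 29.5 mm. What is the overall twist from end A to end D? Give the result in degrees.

5.36°

ω = 149 rad/s, so T = P/ω = 94.9×10³ / 149.0 = 636.9 N·m.
J_AB = π(0.0695)⁴/32 = 2.29×10^-6 m⁴; J_BC = π(0.0573)⁴/32 = 1.06×10^-6 m⁴; J_CD = π(0.0295)⁴/32 = 7.44×10^-8 m⁴.
θ = (T/G)·Σ L_i/J_i = (636.9/40.8×10⁹)·(0.429/2.29×10^-6 + 0.722/1.06×10^-6 + 0.381/7.44×10^-8) = 0.09357 rad.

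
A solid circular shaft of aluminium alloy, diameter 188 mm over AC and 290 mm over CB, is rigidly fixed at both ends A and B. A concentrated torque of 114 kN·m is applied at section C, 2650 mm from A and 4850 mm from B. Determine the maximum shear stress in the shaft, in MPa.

Compatibility: T_A·a/J_AC = T_B·b/J_CB with T_A + T_B = T₀.
J_AC = 1.23×10^-4 m⁴, J_CB = 6.94×10^-4 m⁴, so T_A = T₀·(J_AC/a)/((J_AC/a)+(J_CB/b)) = 27850 N·m, T_B = 86150 N·m.
τ in each portion: τ_AC = 2.13×10^7 Pa, τ_CB = 1.80×10^7 Pa; maximum is in AC.
τ_max = T_AC·r/J = 27850·0.0940/1.23×10^-4 = 2.134×10^7 Pa.

21.3 MPa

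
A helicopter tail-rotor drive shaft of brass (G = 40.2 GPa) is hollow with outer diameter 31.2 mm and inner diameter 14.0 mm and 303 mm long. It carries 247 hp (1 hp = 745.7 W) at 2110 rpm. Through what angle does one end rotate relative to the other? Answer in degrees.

4.03°

ω = 2π·2110/60 = 221.0 rad/s, so T = P/ω = 247×745.7 / 221.0 = 833.6 N·m.
J = π(d_o⁴ − d_i⁴)/32 = π(0.0312⁴ − 0.0140⁴)/32 = 8.926×10^-8 m⁴.
θ = T·L/(G·J) = 833.6 × 0.303 / (40.2×10⁹ × 8.926×10^-8) = 0.07039 rad.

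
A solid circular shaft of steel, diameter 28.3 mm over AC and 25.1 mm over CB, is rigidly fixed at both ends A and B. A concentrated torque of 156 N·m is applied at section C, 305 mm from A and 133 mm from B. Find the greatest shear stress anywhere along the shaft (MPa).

Compatibility: T_A·a/J_AC = T_B·b/J_CB with T_A + T_B = T₀.
J_AC = 6.30×10^-8 m⁴, J_CB = 3.90×10^-8 m⁴, so T_A = T₀·(J_AC/a)/((J_AC/a)+(J_CB/b)) = 64.49 N·m, T_B = 91.51 N·m.
τ in each portion: τ_AC = 1.45×10^7 Pa, τ_CB = 2.95×10^7 Pa; maximum is in CB.
τ_max = T_CB·r/J = 91.51·0.0126/3.90×10^-8 = 2.947×10^7 Pa.

29.5 MPa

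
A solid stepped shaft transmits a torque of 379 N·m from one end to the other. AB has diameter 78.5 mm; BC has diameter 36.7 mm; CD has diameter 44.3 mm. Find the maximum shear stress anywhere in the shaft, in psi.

Under the same torque, τ_max = 16T/(πd³) is largest where d is smallest — segment BC (d = 36.7 mm).
τ_max = 16·379.0/(π·(0.0367)³) = 3.905×10^7 Pa.

5660 psi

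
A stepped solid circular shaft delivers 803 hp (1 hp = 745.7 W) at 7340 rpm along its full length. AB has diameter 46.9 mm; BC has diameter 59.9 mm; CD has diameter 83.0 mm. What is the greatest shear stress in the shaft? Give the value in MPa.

38.5 MPa

ω = 2π·7340/60 = 768.6 rad/s, so T = P/ω = 803×745.7 / 768.6 = 779.0 N·m.
Under the same torque, τ_max = 16T/(πd³) is largest where d is smallest — segment AB (d = 46.9 mm).
τ_max = 16·779.0/(π·(0.0469)³) = 3.846×10^7 Pa.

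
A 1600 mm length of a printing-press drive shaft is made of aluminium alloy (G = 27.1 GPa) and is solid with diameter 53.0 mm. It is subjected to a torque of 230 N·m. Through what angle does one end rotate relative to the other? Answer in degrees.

J = πd⁴/32 = π(0.0530)⁴/32 = 7.746×10^-7 m⁴.
θ = T·L/(G·J) = 230.0 × 1.60 / (27.1×10⁹ × 7.746×10^-7) = 0.01753 rad.

1.00°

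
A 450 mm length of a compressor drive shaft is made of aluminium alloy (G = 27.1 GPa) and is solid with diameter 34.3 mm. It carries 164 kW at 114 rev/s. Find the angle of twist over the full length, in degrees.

ω = 2π·114 = 716.3 rad/s, so T = P/ω = 164×10³ / 716.3 = 229.0 N·m.
J = πd⁴/32 = π(0.0343)⁴/32 = 1.359×10^-7 m⁴.
θ = T·L/(G·J) = 229.0 × 0.450 / (27.1×10⁹ × 1.359×10^-7) = 0.02798 rad.

1.60°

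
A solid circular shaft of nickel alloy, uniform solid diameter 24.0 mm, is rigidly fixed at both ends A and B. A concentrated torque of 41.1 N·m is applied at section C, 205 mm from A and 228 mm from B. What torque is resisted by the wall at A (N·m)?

21.6 N·m

With uniform GJ and both ends fixed, compatibility θ_AC = θ_CB gives T_A·a = T_B·b, together with T_A + T_B = T₀.
T_A = T₀·b/(a+b) = 41.10·228/433.0 = 21.64 N·m; T_B = 19.46 N·m.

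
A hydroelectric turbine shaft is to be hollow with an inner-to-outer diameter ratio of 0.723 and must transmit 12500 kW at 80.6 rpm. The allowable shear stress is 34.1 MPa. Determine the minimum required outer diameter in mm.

673 mm

ω = 2π·80.6/60 = 8.440 rad/s, so T = P/ω = 12500×10³ / 8.440 = 1.481e6 N·m.
For a hollow shaft with d_i/d_o = 0.723: τ_max = 16T/(π d_o³ (1−k⁴)), so d_o = [16T/(π τ_allow (1−k⁴))]^(1/3) = [16·1.481e6/(π·3.41×10^7·0.7268)]^(1/3) = 0.6727 m.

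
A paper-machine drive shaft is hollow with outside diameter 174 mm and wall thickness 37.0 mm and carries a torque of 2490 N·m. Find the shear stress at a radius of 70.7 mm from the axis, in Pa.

2.20e6 Pa

J = π(d_o⁴ − d_i⁴)/32 = π(0.174⁴ − 0.100⁴)/32 = 8.017×10^-5 m⁴.
Shear stress varies linearly with radius: τ = T·r/J = 2490 × 0.0707 / 8.017×10^-5 = 2.196×10^6 Pa.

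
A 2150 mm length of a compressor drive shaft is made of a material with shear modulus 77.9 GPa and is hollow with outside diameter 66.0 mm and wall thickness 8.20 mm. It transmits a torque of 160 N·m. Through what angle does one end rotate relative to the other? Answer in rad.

J = π(d_o⁴ − d_i⁴)/32 = π(0.0660⁴ − 0.0496⁴)/32 = 1.269×10^-6 m⁴.
θ = T·L/(G·J) = 160.0 × 2.15 / (77.9×10⁹ × 1.269×10^-6) = 3.481×10^-3 rad.

0.00348 rad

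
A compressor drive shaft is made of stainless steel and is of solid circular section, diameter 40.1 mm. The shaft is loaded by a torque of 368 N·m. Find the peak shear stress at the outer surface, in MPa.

J = πd⁴/32 = π(0.0401)⁴/32 = 2.539×10^-7 m⁴.
τ_max = T·r/J = 368.0 × 0.0201 / 2.539×10^-7 = 2.907×10^7 Pa.

29.1 MPa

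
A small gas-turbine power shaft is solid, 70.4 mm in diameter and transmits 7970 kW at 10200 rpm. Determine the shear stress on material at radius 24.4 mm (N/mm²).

ω = 2π·10200/60 = 1068 rad/s, so T = P/ω = 7970×10³ / 1068 = 7462 N·m.
J = πd⁴/32 = π(0.0704)⁴/32 = 2.412×10^-6 m⁴.
Shear stress varies linearly with radius: τ = T·r/J = 7462 × 0.0244 / 2.412×10^-6 = 7.550×10^7 Pa.

75.5 N/mm²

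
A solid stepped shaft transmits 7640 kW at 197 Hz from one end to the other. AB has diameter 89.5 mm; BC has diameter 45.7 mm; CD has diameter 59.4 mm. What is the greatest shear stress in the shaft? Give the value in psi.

47800 psi

ω = 2π·197 = 1238 rad/s, so T = P/ω = 7640×10³ / 1238 = 6172 N·m.
Under the same torque, τ_max = 16T/(πd³) is largest where d is smallest — segment BC (d = 45.7 mm).
τ_max = 16·6172/(π·(0.0457)³) = 3.294×10^8 Pa.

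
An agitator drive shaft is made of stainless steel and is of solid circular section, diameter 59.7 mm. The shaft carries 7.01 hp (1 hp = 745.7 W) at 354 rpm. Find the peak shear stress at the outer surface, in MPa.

3.38 MPa

ω = 2π·354/60 = 37.07 rad/s, so T = P/ω = 7.01×745.7 / 37.07 = 141.0 N·m.
J = πd⁴/32 = π(0.0597)⁴/32 = 1.247×10^-6 m⁴.
τ_max = T·r/J = 141.0 × 0.0299 / 1.247×10^-6 = 3.375×10^6 Pa.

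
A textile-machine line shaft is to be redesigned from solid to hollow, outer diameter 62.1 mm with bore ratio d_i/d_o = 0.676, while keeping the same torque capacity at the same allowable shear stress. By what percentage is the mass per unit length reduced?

36.5 %

Equal τ_max and T ⇒ the solid shaft needs d_s³ = d_o³(1−k⁴), so d_s = 62.1·(1−0.676⁴)^(1/3) = 57.44 mm.
Area ratio A_h/A_s = d_o²(1−k²)/d_s² = (1−k²)/(1−k⁴)^(2/3) = 0.6348.
Mass saving = 1 − 0.6348 = 36.5 %.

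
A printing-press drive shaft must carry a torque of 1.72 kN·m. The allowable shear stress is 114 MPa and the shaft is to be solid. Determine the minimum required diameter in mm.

42.5 mm

For a solid shaft τ_max = 16T/(πd³), so d = (16T/(π τ_allow))^(1/3) = (16·1720/(π·1.14×10^8))^(1/3) = 0.04251 m.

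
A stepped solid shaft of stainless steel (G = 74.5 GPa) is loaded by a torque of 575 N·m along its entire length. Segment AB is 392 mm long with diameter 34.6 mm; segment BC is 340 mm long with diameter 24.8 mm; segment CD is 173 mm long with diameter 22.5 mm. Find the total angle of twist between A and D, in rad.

0.145 rad

J_AB = π(0.0346)⁴/32 = 1.41×10^-7 m⁴; J_BC = π(0.0248)⁴/32 = 3.71×10^-8 m⁴; J_CD = π(0.0225)⁴/32 = 2.52×10^-8 m⁴.
θ = (T/G)·Σ L_i/J_i = (575.0/74.5×10⁹)·(0.392/1.41×10^-7 + 0.340/3.71×10^-8 + 0.173/2.52×10^-8) = 0.1452 rad.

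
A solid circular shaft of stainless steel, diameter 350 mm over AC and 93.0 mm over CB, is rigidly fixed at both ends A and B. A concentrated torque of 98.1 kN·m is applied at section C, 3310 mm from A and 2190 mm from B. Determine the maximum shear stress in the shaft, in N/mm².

11.6 N/mm²

Compatibility: T_A·a/J_AC = T_B·b/J_CB with T_A + T_B = T₀.
J_AC = 1.47×10^-3 m⁴, J_CB = 7.34×10^-6 m⁴, so T_A = T₀·(J_AC/a)/((J_AC/a)+(J_CB/b)) = 97370 N·m, T_B = 733.6 N·m.
τ in each portion: τ_AC = 1.16×10^7 Pa, τ_CB = 4.64×10^6 Pa; maximum is in AC.
τ_max = T_AC·r/J = 97370·0.175/1.47×10^-3 = 1.157×10^7 Pa.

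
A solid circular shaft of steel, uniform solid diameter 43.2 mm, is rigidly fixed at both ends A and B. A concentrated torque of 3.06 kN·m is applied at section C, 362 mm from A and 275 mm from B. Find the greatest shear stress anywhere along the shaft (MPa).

110 MPa

With uniform GJ and both ends fixed, compatibility θ_AC = θ_CB gives T_A·a = T_B·b, together with T_A + T_B = T₀.
T_A = T₀·b/(a+b) = 3060·275/637.0 = 1321 N·m; T_B = 1739 N·m.
τ in each portion: τ_AC = 8.35×10^7 Pa, τ_CB = 1.10×10^8 Pa; maximum is in CB.
τ_max = T_CB·r/J = 1739·0.0216/3.42×10^-7 = 1.099×10^8 Pa.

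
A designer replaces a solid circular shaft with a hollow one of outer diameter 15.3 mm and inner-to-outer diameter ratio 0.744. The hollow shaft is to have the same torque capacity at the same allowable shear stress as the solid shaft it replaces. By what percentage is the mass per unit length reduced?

Equal τ_max and T ⇒ the solid shaft needs d_s³ = d_o³(1−k⁴), so d_s = 15.3·(1−0.744⁴)^(1/3) = 13.54 mm.
Area ratio A_h/A_s = d_o²(1−k²)/d_s² = (1−k²)/(1−k⁴)^(2/3) = 0.5698.
Mass saving = 1 − 0.5698 = 43.0 %.

43.0 %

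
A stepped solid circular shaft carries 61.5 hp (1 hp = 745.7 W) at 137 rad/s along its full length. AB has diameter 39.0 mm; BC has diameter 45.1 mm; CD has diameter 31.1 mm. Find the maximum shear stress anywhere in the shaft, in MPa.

56.7 MPa

ω = 137 rad/s, so T = P/ω = 61.5×745.7 / 137.0 = 334.7 N·m.
Under the same torque, τ_max = 16T/(πd³) is largest where d is smallest — segment CD (d = 31.1 mm).
τ_max = 16·334.7/(π·(0.0311)³) = 5.668×10^7 Pa.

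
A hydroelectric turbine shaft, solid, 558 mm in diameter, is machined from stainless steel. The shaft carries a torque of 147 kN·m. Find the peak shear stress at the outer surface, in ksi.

0.625 ksi

J = πd⁴/32 = π(0.558)⁴/32 = 9.518×10^-3 m⁴.
τ_max = T·r/J = 147000 × 0.279 / 9.518×10^-3 = 4.309×10^6 Pa.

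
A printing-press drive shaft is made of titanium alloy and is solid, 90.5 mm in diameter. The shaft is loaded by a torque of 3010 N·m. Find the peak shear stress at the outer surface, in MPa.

J = πd⁴/32 = π(0.0905)⁴/32 = 6.586×10^-6 m⁴.
τ_max = T·r/J = 3010 × 0.0452 / 6.586×10^-6 = 2.068×10^7 Pa.

20.7 MPa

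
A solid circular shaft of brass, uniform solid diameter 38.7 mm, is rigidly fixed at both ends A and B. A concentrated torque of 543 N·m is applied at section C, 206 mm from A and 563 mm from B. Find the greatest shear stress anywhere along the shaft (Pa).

With uniform GJ and both ends fixed, compatibility θ_AC = θ_CB gives T_A·a = T_B·b, together with T_A + T_B = T₀.
T_A = T₀·b/(a+b) = 543.0·563/769.0 = 397.5 N·m; T_B = 145.5 N·m.
τ in each portion: τ_AC = 3.49×10^7 Pa, τ_CB = 1.28×10^7 Pa; maximum is in AC.
τ_max = T_AC·r/J = 397.5·0.0194/2.20×10^-7 = 3.493×10^7 Pa.

3.49e7 Pa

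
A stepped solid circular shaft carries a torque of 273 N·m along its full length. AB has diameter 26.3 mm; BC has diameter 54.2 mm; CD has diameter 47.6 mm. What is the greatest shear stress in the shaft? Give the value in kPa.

Under the same torque, τ_max = 16T/(πd³) is largest where d is smallest — segment AB (d = 26.3 mm).
τ_max = 16·273.0/(π·(0.0263)³) = 7.643×10^7 Pa.

76400 kPa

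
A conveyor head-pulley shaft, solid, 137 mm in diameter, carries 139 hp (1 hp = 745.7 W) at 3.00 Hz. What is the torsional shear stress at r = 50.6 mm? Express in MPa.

8.05 MPa

ω = 2π·3.00 = 18.85 rad/s, so T = P/ω = 139×745.7 / 18.85 = 5499 N·m.
J = πd⁴/32 = π(0.137)⁴/32 = 3.458×10^-5 m⁴.
Shear stress varies linearly with radius: τ = T·r/J = 5499 × 0.0506 / 3.458×10^-5 = 8.045×10^6 Pa.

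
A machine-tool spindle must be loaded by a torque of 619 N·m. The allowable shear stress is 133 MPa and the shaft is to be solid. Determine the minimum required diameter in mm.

28.7 mm

For a solid shaft τ_max = 16T/(πd³), so d = (16T/(π τ_allow))^(1/3) = (16·619.0/(π·1.33×10^8))^(1/3) = 0.02873 m.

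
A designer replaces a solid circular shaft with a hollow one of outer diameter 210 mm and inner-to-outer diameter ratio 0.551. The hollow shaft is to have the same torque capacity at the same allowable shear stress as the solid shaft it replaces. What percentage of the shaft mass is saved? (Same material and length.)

25.7 %

Equal τ_max and T ⇒ the solid shaft needs d_s³ = d_o³(1−k⁴), so d_s = 210·(1−0.551⁴)^(1/3) = 203.3 mm.
Area ratio A_h/A_s = d_o²(1−k²)/d_s² = (1−k²)/(1−k⁴)^(2/3) = 0.7428.
Mass saving = 1 − 0.7428 = 25.7 %.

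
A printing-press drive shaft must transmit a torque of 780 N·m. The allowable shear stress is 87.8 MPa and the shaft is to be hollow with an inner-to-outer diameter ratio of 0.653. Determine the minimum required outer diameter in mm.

For a hollow shaft with d_i/d_o = 0.653: τ_max = 16T/(π d_o³ (1−k⁴)), so d_o = [16T/(π τ_allow (1−k⁴))]^(1/3) = [16·780.0/(π·8.78×10^7·0.8182)]^(1/3) = 0.03810 m.

38.1 mm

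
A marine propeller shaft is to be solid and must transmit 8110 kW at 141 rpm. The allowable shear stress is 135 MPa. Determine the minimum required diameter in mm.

275 mm

ω = 2π·141/60 = 14.77 rad/s, so T = P/ω = 8110×10³ / 14.77 = 549300 N·m.
For a solid shaft τ_max = 16T/(πd³), so d = (16T/(π τ_allow))^(1/3) = (16·549300/(π·1.35×10^8))^(1/3) = 0.2747 m.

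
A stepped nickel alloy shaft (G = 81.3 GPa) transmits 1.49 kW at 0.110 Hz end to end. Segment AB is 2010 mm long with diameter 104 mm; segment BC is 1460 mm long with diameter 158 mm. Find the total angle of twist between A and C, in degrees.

ω = 2π·0.110 = 0.6912 rad/s, so T = P/ω = 1.49×10³ / 0.6912 = 2156 N·m.
J_AB = π(0.104)⁴/32 = 1.15×10^-5 m⁴; J_BC = π(0.158)⁴/32 = 6.12×10^-5 m⁴.
θ = (T/G)·Σ L_i/J_i = (2156/81.3×10⁹)·(2.01/1.15×10^-5 + 1.46/6.12×10^-5) = 5.273×10^-3 rad.

0.302°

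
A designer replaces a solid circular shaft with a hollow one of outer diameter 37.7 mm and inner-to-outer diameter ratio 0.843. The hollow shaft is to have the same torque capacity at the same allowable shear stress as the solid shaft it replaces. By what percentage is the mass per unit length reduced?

53.8 %

Equal τ_max and T ⇒ the solid shaft needs d_s³ = d_o³(1−k⁴), so d_s = 37.7·(1−0.843⁴)^(1/3) = 29.82 mm.
Area ratio A_h/A_s = d_o²(1−k²)/d_s² = (1−k²)/(1−k⁴)^(2/3) = 0.4624.
Mass saving = 1 − 0.4624 = 53.8 %.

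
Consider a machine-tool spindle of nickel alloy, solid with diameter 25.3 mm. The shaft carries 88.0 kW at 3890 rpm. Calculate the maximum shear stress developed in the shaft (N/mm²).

67.9 N/mm²

ω = 2π·3890/60 = 407.4 rad/s, so T = P/ω = 88.0×10³ / 407.4 = 216.0 N·m.
J = πd⁴/32 = π(0.0253)⁴/32 = 4.022×10^-8 m⁴.
τ_max = T·r/J = 216.0 × 0.0126 / 4.022×10^-8 = 6.794×10^7 Pa.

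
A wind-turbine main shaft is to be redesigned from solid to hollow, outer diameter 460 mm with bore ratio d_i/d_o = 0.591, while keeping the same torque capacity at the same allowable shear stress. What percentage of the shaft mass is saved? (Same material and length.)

Equal τ_max and T ⇒ the solid shaft needs d_s³ = d_o³(1−k⁴), so d_s = 460·(1−0.591⁴)^(1/3) = 440.5 mm.
Area ratio A_h/A_s = d_o²(1−k²)/d_s² = (1−k²)/(1−k⁴)^(2/3) = 0.7097.
Mass saving = 1 − 0.7097 = 29.0 %.

29.0 %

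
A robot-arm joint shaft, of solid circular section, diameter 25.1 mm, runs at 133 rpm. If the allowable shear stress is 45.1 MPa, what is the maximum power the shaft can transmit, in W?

J = πd⁴/32 = π(0.0251)⁴/32 = 3.897×10^-8 m⁴.
T_max = τ_allow·J/r = 4.51×10^7 × 3.897×10^-8 / 0.0126 = 140.0 N·m.
ω = 2π·133/60 = 13.93 rad/s, so P_max = T_max·ω = 1950 W.

1950 W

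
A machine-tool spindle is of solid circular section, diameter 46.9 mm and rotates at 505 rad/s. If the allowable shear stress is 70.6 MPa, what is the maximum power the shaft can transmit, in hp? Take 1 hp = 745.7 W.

968 hp

J = πd⁴/32 = π(0.0469)⁴/32 = 4.750×10^-7 m⁴.
T_max = τ_allow·J/r = 7.06×10^7 × 4.750×10^-7 / 0.0234 = 1430 N·m.
ω = 505 rad/s, so P_max = T_max·ω = 7.222×10^5 W.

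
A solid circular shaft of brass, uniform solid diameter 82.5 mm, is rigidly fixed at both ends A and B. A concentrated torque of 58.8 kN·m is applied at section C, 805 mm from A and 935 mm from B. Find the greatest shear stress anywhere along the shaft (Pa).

2.87e8 Pa

With uniform GJ and both ends fixed, compatibility θ_AC = θ_CB gives T_A·a = T_B·b, together with T_A + T_B = T₀.
T_A = T₀·b/(a+b) = 58800·935/1740 = 31600 N·m; T_B = 27200 N·m.
τ in each portion: τ_AC = 2.87×10^8 Pa, τ_CB = 2.47×10^8 Pa; maximum is in AC.
τ_max = T_AC·r/J = 31600·0.0413/4.55×10^-6 = 2.866×10^8 Pa.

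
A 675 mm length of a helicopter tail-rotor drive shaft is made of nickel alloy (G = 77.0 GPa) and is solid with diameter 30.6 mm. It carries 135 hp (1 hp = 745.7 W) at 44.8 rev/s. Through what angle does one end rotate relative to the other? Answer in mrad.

36.4 mrad

ω = 2π·44.8 = 281.5 rad/s, so T = P/ω = 135×745.7 / 281.5 = 357.6 N·m.
J = πd⁴/32 = π(0.0306)⁴/32 = 8.608×10^-8 m⁴.
θ = T·L/(G·J) = 357.6 × 0.675 / (77.0×10⁹ × 8.608×10^-8) = 0.03642 rad.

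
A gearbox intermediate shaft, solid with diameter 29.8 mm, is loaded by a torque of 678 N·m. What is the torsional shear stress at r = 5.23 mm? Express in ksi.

6.64 ksi

J = πd⁴/32 = π(0.0298)⁴/32 = 7.742×10^-8 m⁴.
Shear stress varies linearly with radius: τ = T·r/J = 678.0 × 0.00523 / 7.742×10^-8 = 4.580×10^7 Pa.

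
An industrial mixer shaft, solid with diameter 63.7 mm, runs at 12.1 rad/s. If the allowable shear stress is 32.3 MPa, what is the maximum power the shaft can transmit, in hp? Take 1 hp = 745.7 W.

26.6 hp

J = πd⁴/32 = π(0.0637)⁴/32 = 1.616×10^-6 m⁴.
T_max = τ_allow·J/r = 3.23×10^7 × 1.616×10^-6 / 0.0319 = 1639 N·m.
ω = 12.1 rad/s, so P_max = T_max·ω = 1.984×10^4 W.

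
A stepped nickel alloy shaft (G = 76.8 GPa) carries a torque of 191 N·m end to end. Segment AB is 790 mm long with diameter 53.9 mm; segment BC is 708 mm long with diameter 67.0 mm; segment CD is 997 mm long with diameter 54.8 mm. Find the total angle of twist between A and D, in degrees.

0.347°

J_AB = π(0.0539)⁴/32 = 8.29×10^-7 m⁴; J_BC = π(0.0670)⁴/32 = 1.98×10^-6 m⁴; J_CD = π(0.0548)⁴/32 = 8.85×10^-7 m⁴.
θ = (T/G)·Σ L_i/J_i = (191.0/76.8×10⁹)·(0.790/8.29×10^-7 + 0.708/1.98×10^-6 + 0.997/8.85×10^-7) = 6.062×10^-3 rad.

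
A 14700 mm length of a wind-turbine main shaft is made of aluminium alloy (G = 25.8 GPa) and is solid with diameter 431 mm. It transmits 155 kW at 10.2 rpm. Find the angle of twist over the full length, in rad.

0.0244 rad

ω = 2π·10.2/60 = 1.068 rad/s, so T = P/ω = 155×10³ / 1.068 = 145100 N·m.
J = πd⁴/32 = π(0.431)⁴/32 = 3.388×10^-3 m⁴.
θ = T·L/(G·J) = 145100 × 14.7 / (25.8×10⁹ × 3.388×10^-3) = 0.02441 rad.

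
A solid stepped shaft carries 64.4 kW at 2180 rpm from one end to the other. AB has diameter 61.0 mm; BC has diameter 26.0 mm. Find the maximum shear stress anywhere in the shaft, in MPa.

ω = 2π·2180/60 = 228.3 rad/s, so T = P/ω = 64.4×10³ / 228.3 = 282.1 N·m.
Under the same torque, τ_max = 16T/(πd³) is largest where d is smallest — segment BC (d = 26.0 mm).
τ_max = 16·282.1/(π·(0.0260)³) = 8.174×10^7 Pa.

81.7 MPa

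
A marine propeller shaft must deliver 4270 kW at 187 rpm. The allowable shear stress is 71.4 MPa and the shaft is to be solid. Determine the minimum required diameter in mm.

ω = 2π·187/60 = 19.58 rad/s, so T = P/ω = 4270×10³ / 19.58 = 218100 N·m.
For a solid shaft τ_max = 16T/(πd³), so d = (16T/(π τ_allow))^(1/3) = (16·218100/(π·7.14×10^7))^(1/3) = 0.2496 m.

250 mm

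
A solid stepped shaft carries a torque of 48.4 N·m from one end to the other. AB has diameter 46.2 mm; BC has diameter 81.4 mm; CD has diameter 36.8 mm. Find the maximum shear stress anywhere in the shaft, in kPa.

Under the same torque, τ_max = 16T/(πd³) is largest where d is smallest — segment CD (d = 36.8 mm).
τ_max = 16·48.40/(π·(0.0368)³) = 4.946×10^6 Pa.

4950 kPa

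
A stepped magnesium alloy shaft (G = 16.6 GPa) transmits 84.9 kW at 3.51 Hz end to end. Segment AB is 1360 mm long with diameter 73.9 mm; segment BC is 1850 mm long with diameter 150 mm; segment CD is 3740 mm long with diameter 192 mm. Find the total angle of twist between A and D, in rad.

0.123 rad

ω = 2π·3.51 = 22.05 rad/s, so T = P/ω = 84.9×10³ / 22.05 = 3850 N·m.
J_AB = π(0.0739)⁴/32 = 2.93×10^-6 m⁴; J_BC = π(0.150)⁴/32 = 4.97×10^-5 m⁴; J_CD = π(0.192)⁴/32 = 1.33×10^-4 m⁴.
θ = (T/G)·Σ L_i/J_i = (3850/16.6×10⁹)·(1.36/2.93×10^-6 + 1.85/4.97×10^-5 + 3.74/1.33×10^-4) = 0.1228 rad.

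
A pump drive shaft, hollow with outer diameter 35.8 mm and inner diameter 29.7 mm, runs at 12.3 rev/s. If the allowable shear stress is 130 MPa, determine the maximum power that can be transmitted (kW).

47.6 kW

J = π(d_o⁴ − d_i⁴)/32 = π(0.0358⁴ − 0.0297⁴)/32 = 8.487×10^-8 m⁴.
T_max = τ_allow·J/r = 1.30×10^8 × 8.487×10^-8 / 0.0179 = 616.4 N·m.
ω = 2π·12.3 = 77.28 rad/s, so P_max = T_max·ω = 4.764×10^4 W.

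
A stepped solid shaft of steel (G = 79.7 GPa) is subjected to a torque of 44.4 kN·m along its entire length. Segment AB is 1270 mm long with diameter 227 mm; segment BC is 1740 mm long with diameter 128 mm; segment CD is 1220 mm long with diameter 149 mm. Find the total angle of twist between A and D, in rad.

0.0535 rad

J_AB = π(0.227)⁴/32 = 2.61×10^-4 m⁴; J_BC = π(0.128)⁴/32 = 2.64×10^-5 m⁴; J_CD = π(0.149)⁴/32 = 4.84×10^-5 m⁴.
θ = (T/G)·Σ L_i/J_i = (44400/79.7×10⁹)·(1.27/2.61×10^-4 + 1.74/2.64×10^-5 + 1.22/4.84×10^-5) = 0.05354 rad.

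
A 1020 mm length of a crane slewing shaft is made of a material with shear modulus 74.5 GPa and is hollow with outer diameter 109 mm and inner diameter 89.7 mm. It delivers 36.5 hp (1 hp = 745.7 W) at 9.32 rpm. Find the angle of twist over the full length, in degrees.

2.92°

ω = 2π·9.32/60 = 0.9760 rad/s, so T = P/ω = 36.5×745.7 / 0.9760 = 27890 N·m.
J = π(d_o⁴ − d_i⁴)/32 = π(0.109⁴ − 0.0897⁴)/32 = 7.502×10^-6 m⁴.
θ = T·L/(G·J) = 27890 × 1.02 / (74.5×10⁹ × 7.502×10^-6) = 0.05089 rad.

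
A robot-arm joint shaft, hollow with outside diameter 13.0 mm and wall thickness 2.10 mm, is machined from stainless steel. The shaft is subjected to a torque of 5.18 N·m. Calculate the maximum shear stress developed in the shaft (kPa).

J = π(d_o⁴ − d_i⁴)/32 = π(0.0130⁴ − 0.00880⁴)/32 = 2.215×10^-9 m⁴.
τ_max = T·r/J = 5.180 × 0.00650 / 2.215×10^-9 = 1.520×10^7 Pa.

15200 kPa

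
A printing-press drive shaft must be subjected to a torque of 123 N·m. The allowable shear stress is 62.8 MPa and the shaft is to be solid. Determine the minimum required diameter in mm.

21.5 mm

For a solid shaft τ_max = 16T/(πd³), so d = (16T/(π τ_allow))^(1/3) = (16·123.0/(π·6.28×10^7))^(1/3) = 0.02153 m.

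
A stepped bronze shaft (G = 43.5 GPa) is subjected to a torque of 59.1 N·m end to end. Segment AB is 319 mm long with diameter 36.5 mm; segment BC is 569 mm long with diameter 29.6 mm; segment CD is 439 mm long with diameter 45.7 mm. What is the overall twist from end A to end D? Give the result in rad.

0.0141 rad

J_AB = π(0.0365)⁴/32 = 1.74×10^-7 m⁴; J_BC = π(0.0296)⁴/32 = 7.54×10^-8 m⁴; J_CD = π(0.0457)⁴/32 = 4.28×10^-7 m⁴.
θ = (T/G)·Σ L_i/J_i = (59.10/43.5×10⁹)·(0.319/1.74×10^-7 + 0.569/7.54×10^-8 + 0.439/4.28×10^-7) = 0.01414 rad.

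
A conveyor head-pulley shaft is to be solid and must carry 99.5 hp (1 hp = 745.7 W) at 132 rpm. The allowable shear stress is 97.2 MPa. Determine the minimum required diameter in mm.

ω = 2π·132/60 = 13.82 rad/s, so T = P/ω = 99.5×745.7 / 13.82 = 5368 N·m.
For a solid shaft τ_max = 16T/(πd³), so d = (16T/(π τ_allow))^(1/3) = (16·5368/(π·9.72×10^7))^(1/3) = 0.06552 m.

65.5 mm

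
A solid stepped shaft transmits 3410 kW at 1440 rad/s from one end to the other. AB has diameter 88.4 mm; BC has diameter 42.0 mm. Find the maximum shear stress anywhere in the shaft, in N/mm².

163 N/mm²

ω = 1440 rad/s, so T = P/ω = 3410×10³ / 1440 = 2368 N·m.
Under the same torque, τ_max = 16T/(πd³) is largest where d is smallest — segment BC (d = 42.0 mm).
τ_max = 16·2368/(π·(0.0420)³) = 1.628×10^8 Pa.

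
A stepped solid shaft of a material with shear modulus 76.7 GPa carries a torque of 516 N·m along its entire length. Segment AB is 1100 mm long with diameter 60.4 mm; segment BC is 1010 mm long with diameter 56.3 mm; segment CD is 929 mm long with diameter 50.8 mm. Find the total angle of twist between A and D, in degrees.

J_AB = π(0.0604)⁴/32 = 1.31×10^-6 m⁴; J_BC = π(0.0563)⁴/32 = 9.86×10^-7 m⁴; J_CD = π(0.0508)⁴/32 = 6.54×10^-7 m⁴.
θ = (T/G)·Σ L_i/J_i = (516.0/76.7×10⁹)·(1.10/1.31×10^-6 + 1.01/9.86×10^-7 + 0.929/6.54×10^-7) = 0.02211 rad.

1.27°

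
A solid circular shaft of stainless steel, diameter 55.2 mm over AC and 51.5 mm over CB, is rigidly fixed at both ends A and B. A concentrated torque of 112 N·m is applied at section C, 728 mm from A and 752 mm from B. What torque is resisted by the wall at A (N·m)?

64.6 N·m

Compatibility: T_A·a/J_AC = T_B·b/J_CB with T_A + T_B = T₀.
J_AC = 9.11×10^-7 m⁴, J_CB = 6.91×10^-7 m⁴, so T_A = T₀·(J_AC/a)/((J_AC/a)+(J_CB/b)) = 64.61 N·m, T_B = 47.39 N·m.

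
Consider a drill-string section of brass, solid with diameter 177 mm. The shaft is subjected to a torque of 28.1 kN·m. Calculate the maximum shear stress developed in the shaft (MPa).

J = πd⁴/32 = π(0.177)⁴/32 = 9.636×10^-5 m⁴.
τ_max = T·r/J = 28100 × 0.0885 / 9.636×10^-5 = 2.581×10^7 Pa.

25.8 MPa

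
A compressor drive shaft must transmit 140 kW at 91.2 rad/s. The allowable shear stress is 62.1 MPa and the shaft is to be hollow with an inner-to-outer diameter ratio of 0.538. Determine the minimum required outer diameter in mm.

51.6 mm

ω = 91.2 rad/s, so T = P/ω = 140×10³ / 91.20 = 1535 N·m.
For a hollow shaft with d_i/d_o = 0.538: τ_max = 16T/(π d_o³ (1−k⁴)), so d_o = [16T/(π τ_allow (1−k⁴))]^(1/3) = [16·1535/(π·6.21×10^7·0.9162)]^(1/3) = 0.05160 m.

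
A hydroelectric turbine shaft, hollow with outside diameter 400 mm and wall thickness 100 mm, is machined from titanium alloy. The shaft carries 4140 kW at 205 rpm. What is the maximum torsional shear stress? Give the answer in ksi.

ω = 2π·205/60 = 21.47 rad/s, so T = P/ω = 4140×10³ / 21.47 = 192800 N·m.
J = π(d_o⁴ − d_i⁴)/32 = π(0.400⁴ − 0.200⁴)/32 = 2.356×10^-3 m⁴.
τ_max = T·r/J = 192800 × 0.200 / 2.356×10^-3 = 1.637×10^7 Pa.

2.37 ksi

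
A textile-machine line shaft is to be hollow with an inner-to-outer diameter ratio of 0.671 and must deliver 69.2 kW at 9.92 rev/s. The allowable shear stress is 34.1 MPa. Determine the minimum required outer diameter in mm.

59.2 mm

ω = 2π·9.92 = 62.33 rad/s, so T = P/ω = 69.2×10³ / 62.33 = 1110 N·m.
For a hollow shaft with d_i/d_o = 0.671: τ_max = 16T/(π d_o³ (1−k⁴)), so d_o = [16T/(π τ_allow (1−k⁴))]^(1/3) = [16·1110/(π·3.41×10^7·0.7973)]^(1/3) = 0.05925 m.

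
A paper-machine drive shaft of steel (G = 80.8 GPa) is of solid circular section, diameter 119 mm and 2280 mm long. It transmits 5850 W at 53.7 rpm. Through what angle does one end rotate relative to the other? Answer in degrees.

0.0854°

ω = 2π·53.7/60 = 5.623 rad/s, so T = P/ω = 5850 / 5.623 = 1040 N·m.
J = πd⁴/32 = π(0.119)⁴/32 = 1.969×10^-5 m⁴.
θ = T·L/(G·J) = 1040 × 2.28 / (80.8×10⁹ × 1.969×10^-5) = 1.491×10^-3 rad.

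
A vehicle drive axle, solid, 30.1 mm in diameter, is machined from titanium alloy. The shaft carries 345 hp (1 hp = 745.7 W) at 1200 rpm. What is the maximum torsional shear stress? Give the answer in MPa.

ω = 2π·1200/60 = 125.7 rad/s, so T = P/ω = 345×745.7 / 125.7 = 2047 N·m.
J = πd⁴/32 = π(0.0301)⁴/32 = 8.059×10^-8 m⁴.
τ_max = T·r/J = 2047 × 0.0151 / 8.059×10^-8 = 3.823×10^8 Pa.

382 MPa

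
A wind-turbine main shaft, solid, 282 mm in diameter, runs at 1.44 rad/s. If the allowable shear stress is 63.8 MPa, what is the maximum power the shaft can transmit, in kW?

J = πd⁴/32 = π(0.282)⁴/32 = 6.209×10^-4 m⁴.
T_max = τ_allow·J/r = 6.38×10^7 × 6.209×10^-4 / 0.141 = 280900 N·m.
ω = 1.44 rad/s, so P_max = T_max·ω = 4.045×10^5 W.

405 kW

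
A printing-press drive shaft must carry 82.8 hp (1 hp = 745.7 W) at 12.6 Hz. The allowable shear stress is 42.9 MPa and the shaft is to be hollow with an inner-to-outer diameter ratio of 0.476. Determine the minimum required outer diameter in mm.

ω = 2π·12.6 = 79.17 rad/s, so T = P/ω = 82.8×745.7 / 79.17 = 779.9 N·m.
For a hollow shaft with d_i/d_o = 0.476: τ_max = 16T/(π d_o³ (1−k⁴)), so d_o = [16T/(π τ_allow (1−k⁴))]^(1/3) = [16·779.9/(π·4.29×10^7·0.9487)]^(1/3) = 0.04604 m.

46.0 mm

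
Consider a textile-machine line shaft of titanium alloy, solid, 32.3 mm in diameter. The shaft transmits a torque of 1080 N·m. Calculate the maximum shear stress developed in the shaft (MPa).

J = πd⁴/32 = π(0.0323)⁴/32 = 1.069×10^-7 m⁴.
τ_max = T·r/J = 1080 × 0.0161 / 1.069×10^-7 = 1.632×10^8 Pa.

163 MPa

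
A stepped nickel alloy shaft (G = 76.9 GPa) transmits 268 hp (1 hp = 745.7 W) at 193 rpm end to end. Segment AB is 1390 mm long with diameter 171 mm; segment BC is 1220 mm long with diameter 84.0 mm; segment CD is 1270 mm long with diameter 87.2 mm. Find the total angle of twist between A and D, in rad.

0.0630 rad

ω = 2π·193/60 = 20.21 rad/s, so T = P/ω = 268×745.7 / 20.21 = 9888 N·m.
J_AB = π(0.171)⁴/32 = 8.39×10^-5 m⁴; J_BC = π(0.0840)⁴/32 = 4.89×10^-6 m⁴; J_CD = π(0.0872)⁴/32 = 5.68×10^-6 m⁴.
θ = (T/G)·Σ L_i/J_i = (9888/76.9×10⁹)·(1.39/8.39×10^-5 + 1.22/4.89×10^-6 + 1.27/5.68×10^-6) = 0.06299 rad.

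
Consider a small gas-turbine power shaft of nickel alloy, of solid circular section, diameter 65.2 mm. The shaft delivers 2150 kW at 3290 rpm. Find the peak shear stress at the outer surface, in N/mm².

ω = 2π·3290/60 = 344.5 rad/s, so T = P/ω = 2150×10³ / 344.5 = 6240 N·m.
J = πd⁴/32 = π(0.0652)⁴/32 = 1.774×10^-6 m⁴.
τ_max = T·r/J = 6240 × 0.0326 / 1.774×10^-6 = 1.147×10^8 Pa.

115 N/mm²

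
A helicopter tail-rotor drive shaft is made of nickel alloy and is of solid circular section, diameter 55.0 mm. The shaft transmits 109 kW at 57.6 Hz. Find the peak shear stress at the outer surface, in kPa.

9220 kPa

ω = 2π·57.6 = 361.9 rad/s, so T = P/ω = 109×10³ / 361.9 = 301.2 N·m.
J = πd⁴/32 = π(0.0550)⁴/32 = 8.984×10^-7 m⁴.
τ_max = T·r/J = 301.2 × 0.0275 / 8.984×10^-7 = 9.219×10^6 Pa.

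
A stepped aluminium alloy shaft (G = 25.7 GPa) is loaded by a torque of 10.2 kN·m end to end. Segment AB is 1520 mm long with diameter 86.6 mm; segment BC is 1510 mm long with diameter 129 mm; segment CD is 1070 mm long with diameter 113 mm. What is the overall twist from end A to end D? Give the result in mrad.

158 mrad

J_AB = π(0.0866)⁴/32 = 5.52×10^-6 m⁴; J_BC = π(0.129)⁴/32 = 2.72×10^-5 m⁴; J_CD = π(0.113)⁴/32 = 1.60×10^-5 m⁴.
θ = (T/G)·Σ L_i/J_i = (10200/25.7×10⁹)·(1.52/5.52×10^-6 + 1.51/2.72×10^-5 + 1.07/1.60×10^-5) = 0.1578 rad.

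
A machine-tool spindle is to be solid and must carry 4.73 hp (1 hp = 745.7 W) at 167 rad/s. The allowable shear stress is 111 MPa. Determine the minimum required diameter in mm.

ω = 167 rad/s, so T = P/ω = 4.73×745.7 / 167.0 = 21.12 N·m.
For a solid shaft τ_max = 16T/(πd³), so d = (16T/(π τ_allow))^(1/3) = (16·21.12/(π·1.11×10^8))^(1/3) = 0.009896 m.

9.90 mm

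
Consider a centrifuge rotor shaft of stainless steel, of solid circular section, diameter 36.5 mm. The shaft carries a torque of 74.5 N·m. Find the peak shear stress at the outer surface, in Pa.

7.80e6 Pa

J = πd⁴/32 = π(0.0365)⁴/32 = 1.742×10^-7 m⁴.
τ_max = T·r/J = 74.50 × 0.0182 / 1.742×10^-7 = 7.803×10^6 Pa.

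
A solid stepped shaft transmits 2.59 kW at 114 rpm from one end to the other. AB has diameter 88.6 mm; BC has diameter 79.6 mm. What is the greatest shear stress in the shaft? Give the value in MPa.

2.19 MPa

ω = 2π·114/60 = 11.94 rad/s, so T = P/ω = 2.59×10³ / 11.94 = 217.0 N·m.
Under the same torque, τ_max = 16T/(πd³) is largest where d is smallest — segment BC (d = 79.6 mm).
τ_max = 16·217.0/(π·(0.0796)³) = 2.191×10^6 Pa.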